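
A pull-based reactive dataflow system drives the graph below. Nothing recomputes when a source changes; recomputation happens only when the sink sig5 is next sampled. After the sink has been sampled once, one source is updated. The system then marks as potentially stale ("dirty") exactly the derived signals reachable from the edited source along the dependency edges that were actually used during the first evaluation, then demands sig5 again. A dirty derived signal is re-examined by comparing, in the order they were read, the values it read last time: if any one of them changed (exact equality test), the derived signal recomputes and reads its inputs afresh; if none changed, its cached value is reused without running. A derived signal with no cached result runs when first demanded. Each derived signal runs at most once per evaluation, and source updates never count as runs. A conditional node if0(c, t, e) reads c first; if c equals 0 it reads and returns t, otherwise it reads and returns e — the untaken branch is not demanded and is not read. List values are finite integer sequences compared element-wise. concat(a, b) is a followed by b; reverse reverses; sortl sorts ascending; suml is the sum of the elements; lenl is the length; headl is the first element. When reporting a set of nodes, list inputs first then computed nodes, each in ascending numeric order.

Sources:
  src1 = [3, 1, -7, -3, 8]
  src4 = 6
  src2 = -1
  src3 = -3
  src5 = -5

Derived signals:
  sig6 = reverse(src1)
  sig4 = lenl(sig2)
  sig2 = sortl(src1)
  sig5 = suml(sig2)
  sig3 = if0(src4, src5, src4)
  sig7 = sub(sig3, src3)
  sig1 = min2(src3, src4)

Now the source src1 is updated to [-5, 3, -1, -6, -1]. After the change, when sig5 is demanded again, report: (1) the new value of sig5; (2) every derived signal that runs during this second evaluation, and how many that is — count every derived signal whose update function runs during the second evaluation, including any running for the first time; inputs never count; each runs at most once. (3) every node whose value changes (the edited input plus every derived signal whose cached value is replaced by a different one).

First evaluation (everything demanded from the output):
  sig2 = sortl([3, 1, -7, -3, 8]) = [-7, -3, 1, 3, 8]
  sig5 = suml([-7, -3, 1, 3, 8]) = 2

Propagation after the edit:
  sig2: runs — src1 [3, 1, -7, -3, 8]->[-5, 3, -1, -6, -1]; result [-6, -5, -1, -1, 3].
  sig5: runs — sig2 [-7, -3, 1, 3, 8]->[-6, -5, -1, -1, 3]; result -10.

New value of sig5: -10.
Derived signals that run: sig2, sig5 — 2 in total.
Values that change: src1, sig2, sig5.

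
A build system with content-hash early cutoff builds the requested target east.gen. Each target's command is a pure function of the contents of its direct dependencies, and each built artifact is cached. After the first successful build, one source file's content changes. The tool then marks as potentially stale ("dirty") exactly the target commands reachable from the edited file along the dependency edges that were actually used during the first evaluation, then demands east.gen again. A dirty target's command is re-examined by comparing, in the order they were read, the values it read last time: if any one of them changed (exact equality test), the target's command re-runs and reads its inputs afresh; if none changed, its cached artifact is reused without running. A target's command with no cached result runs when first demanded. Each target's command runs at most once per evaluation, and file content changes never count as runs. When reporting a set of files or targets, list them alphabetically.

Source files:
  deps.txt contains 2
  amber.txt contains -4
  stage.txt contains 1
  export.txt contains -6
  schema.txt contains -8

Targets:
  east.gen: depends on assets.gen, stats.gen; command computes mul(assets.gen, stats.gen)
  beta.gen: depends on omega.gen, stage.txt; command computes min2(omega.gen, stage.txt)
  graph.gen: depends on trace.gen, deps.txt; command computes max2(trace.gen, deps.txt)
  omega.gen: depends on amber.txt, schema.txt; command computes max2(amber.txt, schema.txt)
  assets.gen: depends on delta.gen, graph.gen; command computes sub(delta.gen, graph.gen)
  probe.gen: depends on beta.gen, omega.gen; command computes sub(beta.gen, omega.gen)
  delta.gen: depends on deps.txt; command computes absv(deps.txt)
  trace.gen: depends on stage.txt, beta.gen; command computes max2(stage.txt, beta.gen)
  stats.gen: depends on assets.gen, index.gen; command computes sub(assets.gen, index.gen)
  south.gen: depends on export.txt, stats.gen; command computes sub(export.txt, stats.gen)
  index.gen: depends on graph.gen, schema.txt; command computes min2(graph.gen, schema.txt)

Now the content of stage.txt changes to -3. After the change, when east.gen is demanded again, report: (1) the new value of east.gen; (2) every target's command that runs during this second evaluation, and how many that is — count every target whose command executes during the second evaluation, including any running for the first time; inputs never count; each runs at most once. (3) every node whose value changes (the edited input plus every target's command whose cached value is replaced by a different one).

First evaluation (everything demanded from the output):
  delta.gen = absv(2) = 2
  omega.gen = max2(-4, -8) = -4
  beta.gen = min2(-4, 1) = -4
  trace.gen = max2(1, -4) = 1
  graph.gen = max2(1, 2) = 2
  assets.gen = sub(2, 2) = 0
  index.gen = min2(2, -8) = -8
  stats.gen = sub(0, -8) = 8
  east.gen = mul(0, 8) = 0

Propagation after the edit:
  beta.gen: runs — stage.txt 1->-3; result -4 (same value as before).
  trace.gen: runs — stage.txt 1->-3; result -3.
  graph.gen: runs — trace.gen 1->-3; result 2 (same value as before).
  assets.gen: checked — values it read are unchanged (delta.gen unchanged, graph.gen unchanged); reused cached 0 without running.
  index.gen: checked — values it read are unchanged (graph.gen unchanged, schema.txt unchanged); reused cached -8 without running.
  stats.gen: checked — values it read are unchanged (assets.gen unchanged, index.gen unchanged); reused cached 8 without running.
  east.gen: checked — values it read are unchanged (assets.gen unchanged, stats.gen unchanged); reused cached 0 without running.

Key observation: the cutoff stops propagation at index.gen — its inputs' values are unchanged, so it reuses its cache.

New value of east.gen: 0.
Target commands that run: beta.gen, graph.gen, trace.gen — 3 in total.
Values that change: stage.txt, trace.gen.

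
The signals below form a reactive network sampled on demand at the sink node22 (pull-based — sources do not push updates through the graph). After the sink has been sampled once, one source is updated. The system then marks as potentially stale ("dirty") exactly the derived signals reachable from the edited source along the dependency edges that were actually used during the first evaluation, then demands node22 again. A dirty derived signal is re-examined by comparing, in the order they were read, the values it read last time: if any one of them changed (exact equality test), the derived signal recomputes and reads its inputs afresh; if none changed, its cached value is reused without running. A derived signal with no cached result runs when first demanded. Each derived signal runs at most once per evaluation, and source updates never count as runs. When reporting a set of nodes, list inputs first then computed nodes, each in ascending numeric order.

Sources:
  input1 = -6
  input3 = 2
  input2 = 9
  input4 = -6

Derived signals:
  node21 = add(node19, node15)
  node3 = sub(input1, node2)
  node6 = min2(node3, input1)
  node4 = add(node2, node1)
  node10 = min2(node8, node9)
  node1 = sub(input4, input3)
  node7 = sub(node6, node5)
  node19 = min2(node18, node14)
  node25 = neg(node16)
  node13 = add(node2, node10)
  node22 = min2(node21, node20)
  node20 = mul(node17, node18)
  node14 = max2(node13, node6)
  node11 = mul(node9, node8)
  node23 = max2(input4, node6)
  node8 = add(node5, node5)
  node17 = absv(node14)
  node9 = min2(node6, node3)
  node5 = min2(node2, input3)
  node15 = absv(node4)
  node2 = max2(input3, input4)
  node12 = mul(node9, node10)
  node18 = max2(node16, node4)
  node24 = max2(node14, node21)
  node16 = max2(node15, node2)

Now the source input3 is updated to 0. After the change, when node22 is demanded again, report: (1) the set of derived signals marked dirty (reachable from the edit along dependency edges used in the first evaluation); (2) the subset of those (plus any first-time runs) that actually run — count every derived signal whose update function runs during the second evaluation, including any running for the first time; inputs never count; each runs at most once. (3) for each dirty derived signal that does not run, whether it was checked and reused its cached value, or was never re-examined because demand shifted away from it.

Dirty set: node1, node2, node3, node4, node5, node6, node8, node9, node10, node13, node14, node15, node16, node17, node18, node19, node20, node21, node22.
Run set: node1, node2, node3, node4, node5, node6, node8, node9, node10, node13, node14, node16 (12 run).
Re-examined without running (cache reused): node15, node17, node18, node19, node20, node21, node22.
The important point: at node15 every value read last time is unchanged, so the dirty flag clears without a run.

Initial pass — values computed on the first demand:
  node1 = sub(-6, 2) = -8
  node2 = max2(2, -6) = 2
  node3 = sub(-6, 2) = -8
  node4 = add(2, -8) = -6
  node5 = min2(2, 2) = 2
  node6 = min2(-8, -6) = -8
  node8 = add(2, 2) = 4
  node9 = min2(-8, -8) = -8
  node10 = min2(4, -8) = -8
  node13 = add(2, -8) = -6
  node14 = max2(-6, -8) = -6
  node15 = absv(-6) = 6
  node16 = max2(6, 2) = 6
  node17 = absv(-6) = 6
  node18 = max2(6, -6) = 6
  node19 = min2(6, -6) = -6
  node20 = mul(6, 6) = 36
  node21 = add(-6, 6) = 0
  node22 = min2(0, 36) = 0

Second demand — change propagation:
  node1: re-runs because input3 2->0; new result -6.
  node2: re-runs because input3 2->0; new result 0.
  node3: re-runs because node2 2->0; new result -6.
  node4: re-runs because node2 2->0; node1 -8->-6; new result -6 (unchanged).
  node5: re-runs because node2 2->0; input3 2->0; new result 0.
  node6: re-runs because node3 -8->-6; new result -6.
  node8: re-runs because node5 2->0; node5 2->0; new result 0.
  node9: re-runs because node6 -8->-6; node3 -8->-6; new result -6.
  node10: re-runs because node8 4->0; node9 -8->-6; new result -6.
  node13: re-runs because node2 2->0; node10 -8->-6; new result -6 (unchanged).
  node14: re-runs because node6 -8->-6; new result -6 (unchanged).
  node15: re-examined; everything it read last time is the same (node4 unchanged) — cache 6 kept, no run.
  node16: re-runs because node2 2->0; new result 6 (unchanged).
  node17: re-examined; everything it read last time is the same (node14 unchanged) — cache 6 kept, no run.
  node18: re-examined; everything it read last time is the same (node16 unchanged, node4 unchanged) — cache 6 kept, no run.
  node19: re-examined; everything it read last time is the same (node18 unchanged, node14 unchanged) — cache -6 kept, no run.
  node20: re-examined; everything it read last time is the same (node17 unchanged, node18 unchanged) — cache 36 kept, no run.
  node21: re-examined; everything it read last time is the same (node19 unchanged, node15 unchanged) — cache 0 kept, no run.
  node22: re-examined; everything it read last time is the same (node21 unchanged, node20 unchanged) — cache 0 kept, no run.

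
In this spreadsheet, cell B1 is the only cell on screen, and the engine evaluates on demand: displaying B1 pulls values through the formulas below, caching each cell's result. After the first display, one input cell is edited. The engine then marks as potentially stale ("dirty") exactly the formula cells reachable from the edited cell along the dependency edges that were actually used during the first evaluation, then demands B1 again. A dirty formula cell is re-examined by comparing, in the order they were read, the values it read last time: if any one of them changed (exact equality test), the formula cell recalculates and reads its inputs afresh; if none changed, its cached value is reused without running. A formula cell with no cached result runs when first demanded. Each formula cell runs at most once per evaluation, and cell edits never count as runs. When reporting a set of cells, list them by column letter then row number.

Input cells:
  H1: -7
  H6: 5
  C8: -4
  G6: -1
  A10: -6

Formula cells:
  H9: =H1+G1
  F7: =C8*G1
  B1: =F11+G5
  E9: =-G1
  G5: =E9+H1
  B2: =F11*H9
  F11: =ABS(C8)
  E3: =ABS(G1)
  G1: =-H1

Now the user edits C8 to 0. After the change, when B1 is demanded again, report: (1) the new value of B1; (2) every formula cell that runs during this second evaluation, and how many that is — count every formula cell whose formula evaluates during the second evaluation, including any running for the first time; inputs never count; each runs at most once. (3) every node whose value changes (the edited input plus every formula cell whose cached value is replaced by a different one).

B1 now evaluates to -14.
Run set: B1, F11 (2 run).
Changed values: B1, C8, F11.

Initial pass — values computed on the first demand:
  F11 = ABS(-4) = 4
  G1 = -(-7) = 7
  E9 = -(7) = -7
  G5 = -7 + -7 = -14
  B1 = 4 + -14 = -10

Second demand — change propagation:
  F11: re-runs because C8 -4->0; new result 0.
  B1: re-runs because F11 4->0; new result -14.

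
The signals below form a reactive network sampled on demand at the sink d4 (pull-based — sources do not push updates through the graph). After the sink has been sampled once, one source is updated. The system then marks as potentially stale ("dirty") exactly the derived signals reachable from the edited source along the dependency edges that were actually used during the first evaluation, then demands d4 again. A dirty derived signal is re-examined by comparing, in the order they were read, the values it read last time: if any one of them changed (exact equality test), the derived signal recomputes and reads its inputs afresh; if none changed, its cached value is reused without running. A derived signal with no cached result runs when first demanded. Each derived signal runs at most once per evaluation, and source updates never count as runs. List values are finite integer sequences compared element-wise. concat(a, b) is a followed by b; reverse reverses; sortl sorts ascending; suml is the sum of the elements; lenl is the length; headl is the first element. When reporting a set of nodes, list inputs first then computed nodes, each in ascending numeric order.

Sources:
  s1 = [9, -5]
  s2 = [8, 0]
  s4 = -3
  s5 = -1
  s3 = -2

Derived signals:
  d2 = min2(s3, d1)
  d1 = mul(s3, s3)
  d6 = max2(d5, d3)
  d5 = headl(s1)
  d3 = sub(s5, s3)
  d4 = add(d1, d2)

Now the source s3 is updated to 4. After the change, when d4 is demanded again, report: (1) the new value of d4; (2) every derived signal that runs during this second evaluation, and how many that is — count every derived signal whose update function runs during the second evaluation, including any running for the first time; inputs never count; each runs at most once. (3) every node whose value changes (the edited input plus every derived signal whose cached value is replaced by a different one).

d4 now evaluates to 20.
Run set: d1, d2, d4 (3 run).
Changed values: s3, d1, d2, d4.

Initial pass — values computed on the first demand:
  d1 = mul(-2, -2) = 4
  d2 = min2(-2, 4) = -2
  d4 = add(4, -2) = 2

Second demand — change propagation:
  d1: re-runs because s3 -2->4; s3 -2->4; new result 16.
  d2: re-runs because s3 -2->4; d1 4->16; new result 4.
  d4: re-runs because d1 4->16; d2 -2->4; new result 20.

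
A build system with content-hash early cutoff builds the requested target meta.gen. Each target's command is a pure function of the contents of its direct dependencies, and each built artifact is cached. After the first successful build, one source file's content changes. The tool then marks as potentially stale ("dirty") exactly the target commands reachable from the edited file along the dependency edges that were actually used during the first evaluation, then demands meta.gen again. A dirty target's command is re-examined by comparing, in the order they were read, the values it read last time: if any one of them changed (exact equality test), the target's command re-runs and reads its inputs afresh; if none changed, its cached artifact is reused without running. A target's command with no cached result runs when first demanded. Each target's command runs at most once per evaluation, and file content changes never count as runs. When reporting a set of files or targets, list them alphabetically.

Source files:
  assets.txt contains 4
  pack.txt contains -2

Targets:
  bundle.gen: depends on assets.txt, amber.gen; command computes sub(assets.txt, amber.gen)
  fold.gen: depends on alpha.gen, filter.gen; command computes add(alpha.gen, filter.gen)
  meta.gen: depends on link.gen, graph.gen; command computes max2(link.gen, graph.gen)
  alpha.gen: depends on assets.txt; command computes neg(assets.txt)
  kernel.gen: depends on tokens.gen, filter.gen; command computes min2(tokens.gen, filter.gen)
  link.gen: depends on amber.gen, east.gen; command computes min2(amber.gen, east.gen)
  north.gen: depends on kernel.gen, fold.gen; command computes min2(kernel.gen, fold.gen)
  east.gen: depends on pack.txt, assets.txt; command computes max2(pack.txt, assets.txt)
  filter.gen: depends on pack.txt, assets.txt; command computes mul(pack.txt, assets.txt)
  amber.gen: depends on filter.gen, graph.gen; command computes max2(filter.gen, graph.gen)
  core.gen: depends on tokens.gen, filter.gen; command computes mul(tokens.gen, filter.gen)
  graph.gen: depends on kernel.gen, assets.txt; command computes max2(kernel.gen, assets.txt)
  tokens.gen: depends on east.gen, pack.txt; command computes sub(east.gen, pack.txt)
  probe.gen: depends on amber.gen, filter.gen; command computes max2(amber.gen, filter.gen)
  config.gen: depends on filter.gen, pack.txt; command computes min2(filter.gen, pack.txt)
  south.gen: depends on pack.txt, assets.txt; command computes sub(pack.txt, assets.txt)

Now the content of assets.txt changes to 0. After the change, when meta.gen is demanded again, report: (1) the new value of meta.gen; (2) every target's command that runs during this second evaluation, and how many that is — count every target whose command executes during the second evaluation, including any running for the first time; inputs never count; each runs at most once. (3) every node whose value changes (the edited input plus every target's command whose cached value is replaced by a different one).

First evaluation (everything demanded from the output):
  east.gen = max2(-2, 4) = 4
  filter.gen = mul(-2, 4) = -8
  tokens.gen = sub(4, -2) = 6
  kernel.gen = min2(6, -8) = -8
  graph.gen = max2(-8, 4) = 4
  amber.gen = max2(-8, 4) = 4
  link.gen = min2(4, 4) = 4
  meta.gen = max2(4, 4) = 4

Propagation after the edit:
  east.gen: runs — assets.txt 4->0; result 0.
  filter.gen: runs — assets.txt 4->0; result 0.
  tokens.gen: runs — east.gen 4->0; result 2.
  kernel.gen: runs — tokens.gen 6->2; filter.gen -8->0; result 0.
  graph.gen: runs — kernel.gen -8->0; assets.txt 4->0; result 0.
  amber.gen: runs — filter.gen -8->0; graph.gen 4->0; result 0.
  link.gen: runs — amber.gen 4->0; east.gen 4->0; result 0.
  meta.gen: runs — link.gen 4->0; graph.gen 4->0; result 0.

New value of meta.gen: 0.
Target commands that run: amber.gen, east.gen, filter.gen, graph.gen, kernel.gen, link.gen, meta.gen, tokens.gen — 8 in total.
Values that change: amber.gen, assets.txt, east.gen, filter.gen, graph.gen, kernel.gen, link.gen, meta.gen, tokens.gen.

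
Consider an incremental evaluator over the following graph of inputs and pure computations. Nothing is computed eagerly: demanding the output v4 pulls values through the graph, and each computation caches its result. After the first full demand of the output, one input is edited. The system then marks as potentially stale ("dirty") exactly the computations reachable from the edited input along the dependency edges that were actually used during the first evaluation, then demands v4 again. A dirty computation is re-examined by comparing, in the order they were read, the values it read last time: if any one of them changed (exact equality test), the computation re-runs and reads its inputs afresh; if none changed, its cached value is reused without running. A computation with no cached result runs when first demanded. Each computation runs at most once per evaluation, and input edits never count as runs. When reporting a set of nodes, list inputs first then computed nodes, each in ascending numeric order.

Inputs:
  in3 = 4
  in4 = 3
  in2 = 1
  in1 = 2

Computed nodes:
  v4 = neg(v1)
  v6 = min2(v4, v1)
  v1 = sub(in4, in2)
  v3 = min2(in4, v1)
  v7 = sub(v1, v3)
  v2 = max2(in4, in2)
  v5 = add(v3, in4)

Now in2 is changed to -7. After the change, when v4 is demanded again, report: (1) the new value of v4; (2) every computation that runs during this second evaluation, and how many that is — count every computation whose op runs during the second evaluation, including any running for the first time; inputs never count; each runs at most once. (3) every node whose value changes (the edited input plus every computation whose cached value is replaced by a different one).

v4 now evaluates to -10.
Run set: v1, v4 (2 run).
Changed values: in2, v1, v4.

Initial pass — values computed on the first demand:
  v1 = sub(3, 1) = 2
  v4 = neg(2) = -2

Second demand — change propagation:
  v1: re-runs because in2 1->-7; new result 10.
  v4: re-runs because v1 2->10; new result -10.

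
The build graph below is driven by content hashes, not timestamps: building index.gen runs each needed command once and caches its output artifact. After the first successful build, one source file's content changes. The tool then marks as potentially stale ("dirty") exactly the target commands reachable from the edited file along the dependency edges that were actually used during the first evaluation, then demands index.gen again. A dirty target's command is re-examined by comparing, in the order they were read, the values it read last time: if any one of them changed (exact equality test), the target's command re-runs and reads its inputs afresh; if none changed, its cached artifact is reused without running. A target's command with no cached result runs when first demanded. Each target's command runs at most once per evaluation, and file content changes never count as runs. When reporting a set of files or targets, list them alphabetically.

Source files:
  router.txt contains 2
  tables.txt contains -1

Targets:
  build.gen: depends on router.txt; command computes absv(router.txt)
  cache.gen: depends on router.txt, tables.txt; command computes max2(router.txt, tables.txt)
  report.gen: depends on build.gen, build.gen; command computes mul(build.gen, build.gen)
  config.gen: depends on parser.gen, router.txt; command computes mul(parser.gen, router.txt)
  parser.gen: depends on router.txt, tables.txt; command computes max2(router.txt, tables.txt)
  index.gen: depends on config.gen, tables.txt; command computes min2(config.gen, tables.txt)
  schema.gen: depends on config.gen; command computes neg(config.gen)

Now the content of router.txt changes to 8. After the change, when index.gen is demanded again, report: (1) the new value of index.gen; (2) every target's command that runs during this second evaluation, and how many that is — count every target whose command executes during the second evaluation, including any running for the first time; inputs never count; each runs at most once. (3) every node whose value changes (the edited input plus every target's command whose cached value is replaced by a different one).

index.gen now evaluates to -1.
Run set: config.gen, index.gen, parser.gen (3 run).
Changed values: config.gen, parser.gen, router.txt.

Initial pass — values computed on the first demand:
  parser.gen = max2(2, -1) = 2
  config.gen = mul(2, 2) = 4
  index.gen = min2(4, -1) = -1

Second demand — change propagation:
  parser.gen: re-runs because router.txt 2->8; new result 8.
  config.gen: re-runs because parser.gen 2->8; router.txt 2->8; new result 64.
  index.gen: re-runs because config.gen 4->64; new result -1 (unchanged).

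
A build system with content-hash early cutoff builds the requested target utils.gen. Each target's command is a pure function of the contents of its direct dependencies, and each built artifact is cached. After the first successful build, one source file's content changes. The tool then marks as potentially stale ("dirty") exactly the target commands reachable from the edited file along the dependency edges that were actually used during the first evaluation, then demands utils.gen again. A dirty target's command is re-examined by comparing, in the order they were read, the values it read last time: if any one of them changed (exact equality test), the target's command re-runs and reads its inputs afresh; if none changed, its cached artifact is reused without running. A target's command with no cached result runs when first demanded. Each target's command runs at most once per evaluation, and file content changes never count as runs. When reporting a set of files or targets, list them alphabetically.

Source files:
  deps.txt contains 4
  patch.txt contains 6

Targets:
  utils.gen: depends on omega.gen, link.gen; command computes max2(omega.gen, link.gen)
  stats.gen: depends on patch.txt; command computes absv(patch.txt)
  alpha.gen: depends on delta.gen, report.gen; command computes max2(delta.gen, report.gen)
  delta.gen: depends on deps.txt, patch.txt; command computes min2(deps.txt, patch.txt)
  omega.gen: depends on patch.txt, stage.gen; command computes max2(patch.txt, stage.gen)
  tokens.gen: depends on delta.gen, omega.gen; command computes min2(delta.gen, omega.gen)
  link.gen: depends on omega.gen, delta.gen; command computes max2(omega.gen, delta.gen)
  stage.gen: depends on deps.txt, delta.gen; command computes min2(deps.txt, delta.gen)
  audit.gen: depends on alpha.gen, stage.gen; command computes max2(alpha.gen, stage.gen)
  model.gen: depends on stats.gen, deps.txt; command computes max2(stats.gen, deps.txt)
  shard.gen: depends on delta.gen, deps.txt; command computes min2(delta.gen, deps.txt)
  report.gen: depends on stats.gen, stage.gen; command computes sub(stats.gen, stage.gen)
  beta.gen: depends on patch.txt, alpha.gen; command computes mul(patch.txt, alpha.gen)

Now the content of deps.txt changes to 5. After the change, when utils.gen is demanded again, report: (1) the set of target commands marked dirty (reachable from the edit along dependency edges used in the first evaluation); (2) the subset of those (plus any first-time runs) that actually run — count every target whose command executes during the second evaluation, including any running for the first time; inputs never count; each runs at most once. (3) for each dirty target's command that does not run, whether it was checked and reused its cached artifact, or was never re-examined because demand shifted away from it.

Marked dirty: delta.gen, link.gen, omega.gen, stage.gen, utils.gen.
Target commands that run: delta.gen, link.gen, omega.gen, stage.gen — 4 in total.
Checked but reused from cache: utils.gen.
Key observation: the cutoff stops propagation at utils.gen — its inputs' values are unchanged, so it reuses its cache.

First evaluation (everything demanded from the output):
  delta.gen = min2(4, 6) = 4
  stage.gen = min2(4, 4) = 4
  omega.gen = max2(6, 4) = 6
  link.gen = max2(6, 4) = 6
  utils.gen = max2(6, 6) = 6

Propagation after the edit:
  delta.gen: runs — deps.txt 4->5; result 5.
  stage.gen: runs — deps.txt 4->5; delta.gen 4->5; result 5.
  omega.gen: runs — stage.gen 4->5; result 6 (same value as before).
  link.gen: runs — delta.gen 4->5; result 6 (same value as before).
  utils.gen: checked — values it read are unchanged (omega.gen unchanged, link.gen unchanged); reused cached 6 without running.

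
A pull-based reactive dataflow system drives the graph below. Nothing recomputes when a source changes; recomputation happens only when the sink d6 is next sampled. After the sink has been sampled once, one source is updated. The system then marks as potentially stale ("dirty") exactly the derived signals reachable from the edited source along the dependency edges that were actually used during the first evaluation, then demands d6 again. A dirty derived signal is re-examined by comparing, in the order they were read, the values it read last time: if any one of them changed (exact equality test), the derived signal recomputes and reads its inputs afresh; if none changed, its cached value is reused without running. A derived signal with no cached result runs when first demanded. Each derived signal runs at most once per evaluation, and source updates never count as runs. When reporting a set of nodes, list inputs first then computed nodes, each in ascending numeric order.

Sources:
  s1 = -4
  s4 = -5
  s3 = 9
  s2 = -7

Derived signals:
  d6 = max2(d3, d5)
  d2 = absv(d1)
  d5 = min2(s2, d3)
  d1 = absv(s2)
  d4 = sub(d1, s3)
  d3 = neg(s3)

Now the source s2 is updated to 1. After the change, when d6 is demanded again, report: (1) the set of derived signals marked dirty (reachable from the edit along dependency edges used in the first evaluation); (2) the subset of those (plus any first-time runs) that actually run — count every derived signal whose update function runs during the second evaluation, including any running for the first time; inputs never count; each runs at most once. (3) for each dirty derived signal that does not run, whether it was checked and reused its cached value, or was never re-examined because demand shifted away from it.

Marked dirty: d5, d6.
Derived signals that run: d5 — 1 in total.
Checked but reused from cache: d6.
Key observation: the change is absorbed at d5 — it re-runs but produces the same value, and the output's value is unchanged.

First evaluation (everything demanded from the output):
  d3 = neg(9) = -9
  d5 = min2(-7, -9) = -9
  d6 = max2(-9, -9) = -9

Propagation after the edit:
  d5: runs — s2 -7->1; result -9 (same value as before).
  d6: checked — values it read are unchanged (d3 unchanged, d5 unchanged); reused cached -9 without running.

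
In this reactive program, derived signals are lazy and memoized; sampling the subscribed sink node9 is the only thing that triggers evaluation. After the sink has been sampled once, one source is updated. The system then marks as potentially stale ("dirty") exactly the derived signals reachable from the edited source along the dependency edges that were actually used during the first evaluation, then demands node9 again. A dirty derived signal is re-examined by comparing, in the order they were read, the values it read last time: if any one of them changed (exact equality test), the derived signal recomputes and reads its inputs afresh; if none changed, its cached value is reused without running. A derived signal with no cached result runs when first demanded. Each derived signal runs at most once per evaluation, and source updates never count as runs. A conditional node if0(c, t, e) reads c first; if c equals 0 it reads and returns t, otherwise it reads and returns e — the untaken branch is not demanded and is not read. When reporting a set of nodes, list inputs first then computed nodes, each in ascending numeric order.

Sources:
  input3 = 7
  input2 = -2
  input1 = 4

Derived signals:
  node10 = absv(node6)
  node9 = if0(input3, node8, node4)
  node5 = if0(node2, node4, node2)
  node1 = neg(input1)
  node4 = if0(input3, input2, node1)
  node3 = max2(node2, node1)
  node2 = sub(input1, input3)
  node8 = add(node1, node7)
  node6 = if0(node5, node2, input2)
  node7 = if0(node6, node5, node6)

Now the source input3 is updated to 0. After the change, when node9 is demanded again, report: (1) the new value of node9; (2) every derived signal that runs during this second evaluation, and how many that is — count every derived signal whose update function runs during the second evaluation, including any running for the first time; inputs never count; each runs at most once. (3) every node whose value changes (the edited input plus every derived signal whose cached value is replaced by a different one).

First demand of the output computes:
  node1 = neg(4) = -4
  node4 = if0(input3=7 -> else branch node1) = -4
  node9 = if0(input3=7 -> else branch node4) = -4

After the edit, cleaning proceeds:
  node2: had never run; runs now, result 4.
  node4: stays stale; no demand reaches it after the flip.
  node5: had never run; runs now, result 4.
  node6: had never run; runs now, result -2.
  node7: had never run; runs now, result -2.
  node8: had never run; runs now, result -6.
  node9: a read changed (input3 7->0) — executes, giving -6.

Note the branch switch — demand abandons node4, which is never re-examined.

Demanding node9 again yields -6.
6 derived signals run: node2, node5, node6, node7, node8, node9.
The nodes whose values change: input3, node9.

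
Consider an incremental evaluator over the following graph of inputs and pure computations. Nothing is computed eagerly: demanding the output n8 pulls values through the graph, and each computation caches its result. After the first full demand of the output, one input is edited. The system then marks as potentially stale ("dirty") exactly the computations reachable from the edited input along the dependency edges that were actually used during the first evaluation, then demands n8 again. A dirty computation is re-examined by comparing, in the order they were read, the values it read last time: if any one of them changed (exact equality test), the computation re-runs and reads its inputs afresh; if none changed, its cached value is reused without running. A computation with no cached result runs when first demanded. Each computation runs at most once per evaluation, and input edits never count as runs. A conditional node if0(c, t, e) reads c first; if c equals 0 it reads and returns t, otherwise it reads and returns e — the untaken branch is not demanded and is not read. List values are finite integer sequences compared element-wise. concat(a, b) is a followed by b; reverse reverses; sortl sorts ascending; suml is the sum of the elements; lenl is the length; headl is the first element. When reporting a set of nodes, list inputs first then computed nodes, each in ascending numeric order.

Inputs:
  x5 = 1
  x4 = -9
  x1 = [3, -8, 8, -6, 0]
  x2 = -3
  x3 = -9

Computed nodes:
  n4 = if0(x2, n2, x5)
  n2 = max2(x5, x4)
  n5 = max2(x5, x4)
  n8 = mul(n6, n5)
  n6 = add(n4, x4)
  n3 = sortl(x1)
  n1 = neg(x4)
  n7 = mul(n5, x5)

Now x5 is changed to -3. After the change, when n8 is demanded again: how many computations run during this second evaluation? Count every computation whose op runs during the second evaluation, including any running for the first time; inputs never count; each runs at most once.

Initial pass — values computed on the first demand:
  n4 = if0(x2=-3 -> else branch x5) = 1
  n5 = max2(1, -9) = 1
  n6 = add(1, -9) = -8
  n8 = mul(-8, 1) = -8

Second demand — change propagation:
  n4: re-runs because x5 1->-3; new result -3.
  n5: re-runs because x5 1->-3; new result -3.
  n6: re-runs because n4 1->-3; new result -12.
  n8: re-runs because n6 -8->-12; n5 1->-3; new result 36.

Run set: n4, n5, n6, n8 (4 run).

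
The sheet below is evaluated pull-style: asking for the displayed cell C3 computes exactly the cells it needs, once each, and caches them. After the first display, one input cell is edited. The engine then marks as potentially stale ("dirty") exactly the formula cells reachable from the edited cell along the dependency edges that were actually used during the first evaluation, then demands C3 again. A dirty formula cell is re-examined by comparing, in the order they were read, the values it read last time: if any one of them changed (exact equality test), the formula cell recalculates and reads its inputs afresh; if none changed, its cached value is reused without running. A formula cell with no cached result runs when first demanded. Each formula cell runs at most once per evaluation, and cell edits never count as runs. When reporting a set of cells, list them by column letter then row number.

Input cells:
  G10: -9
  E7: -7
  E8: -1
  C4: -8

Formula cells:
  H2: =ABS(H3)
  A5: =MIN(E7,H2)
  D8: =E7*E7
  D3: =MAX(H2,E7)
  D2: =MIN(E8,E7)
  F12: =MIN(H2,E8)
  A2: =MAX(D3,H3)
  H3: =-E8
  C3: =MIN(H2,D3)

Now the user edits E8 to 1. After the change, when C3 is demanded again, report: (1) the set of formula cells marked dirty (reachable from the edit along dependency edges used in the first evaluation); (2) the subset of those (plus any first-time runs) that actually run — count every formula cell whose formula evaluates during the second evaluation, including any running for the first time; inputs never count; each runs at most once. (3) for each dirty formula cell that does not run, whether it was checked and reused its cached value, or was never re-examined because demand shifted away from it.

First demand of the output computes:
  H3 = -(-1) = 1
  H2 = ABS(1) = 1
  D3 = MAX(1, -7) = 1
  C3 = MIN(1, 1) = 1

After the edit, cleaning proceeds:
  H3: a read changed (E8 -1->1) — executes, giving -1.
  H2: a read changed (H3 1->-1) — executes, giving 1 — identical to its old value.
  D3: dirty, but its reads are unchanged (H2 unchanged, E7 unchanged); cached 1 stands.
  C3: dirty, but its reads are unchanged (H2 unchanged, D3 unchanged); cached 1 stands.

Note the absorption at H2: it re-runs yet its value is the same, leaving the output's value untouched.

The edit dirties: C3, D3, H2, H3.
2 formula cells run: H2, H3.
Cache hits after checking: C3, D3.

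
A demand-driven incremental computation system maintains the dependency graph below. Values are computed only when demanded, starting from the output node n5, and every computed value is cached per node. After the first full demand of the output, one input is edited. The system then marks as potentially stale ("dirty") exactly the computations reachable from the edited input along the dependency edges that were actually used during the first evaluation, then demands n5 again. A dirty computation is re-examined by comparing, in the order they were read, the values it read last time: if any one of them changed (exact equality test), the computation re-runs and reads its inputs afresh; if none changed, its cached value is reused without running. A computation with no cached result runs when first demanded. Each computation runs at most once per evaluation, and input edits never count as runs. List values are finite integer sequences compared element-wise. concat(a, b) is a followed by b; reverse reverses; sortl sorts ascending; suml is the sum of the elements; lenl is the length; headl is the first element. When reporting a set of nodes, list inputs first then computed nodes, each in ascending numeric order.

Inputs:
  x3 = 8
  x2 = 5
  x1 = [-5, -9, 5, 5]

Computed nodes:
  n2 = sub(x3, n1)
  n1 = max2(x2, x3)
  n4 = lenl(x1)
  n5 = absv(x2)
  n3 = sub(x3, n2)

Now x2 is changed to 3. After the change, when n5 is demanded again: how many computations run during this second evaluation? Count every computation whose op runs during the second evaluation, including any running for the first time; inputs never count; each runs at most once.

Computations that run: n5 — 1 in total.

First evaluation (everything demanded from the output):
  n5 = absv(5) = 5

Propagation after the edit:
  n5: runs — x2 5->3; result 3.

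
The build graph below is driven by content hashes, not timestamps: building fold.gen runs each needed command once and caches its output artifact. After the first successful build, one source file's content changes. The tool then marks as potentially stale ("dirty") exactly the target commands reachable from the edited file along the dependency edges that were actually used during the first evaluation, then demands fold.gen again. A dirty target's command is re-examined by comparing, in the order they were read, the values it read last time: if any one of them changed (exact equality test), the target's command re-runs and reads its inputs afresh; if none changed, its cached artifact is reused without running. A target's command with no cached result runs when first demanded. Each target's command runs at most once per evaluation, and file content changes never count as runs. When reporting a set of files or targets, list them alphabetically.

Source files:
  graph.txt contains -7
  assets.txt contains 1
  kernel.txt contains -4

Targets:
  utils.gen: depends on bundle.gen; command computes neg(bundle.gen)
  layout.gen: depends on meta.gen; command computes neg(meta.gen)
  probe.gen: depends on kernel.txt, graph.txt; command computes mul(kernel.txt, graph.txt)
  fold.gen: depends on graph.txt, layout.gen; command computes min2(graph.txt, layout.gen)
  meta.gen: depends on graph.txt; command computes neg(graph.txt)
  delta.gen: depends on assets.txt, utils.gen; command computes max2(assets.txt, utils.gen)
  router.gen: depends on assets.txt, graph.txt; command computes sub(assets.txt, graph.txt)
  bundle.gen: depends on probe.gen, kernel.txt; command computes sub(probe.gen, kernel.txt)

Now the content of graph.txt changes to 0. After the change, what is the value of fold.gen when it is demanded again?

Initial pass — values computed on the first demand:
  meta.gen = neg(-7) = 7
  layout.gen = neg(7) = -7
  fold.gen = min2(-7, -7) = -7

Second demand — change propagation:
  meta.gen: re-runs because graph.txt -7->0; new result 0.
  layout.gen: re-runs because meta.gen 7->0; new result 0.
  fold.gen: re-runs because graph.txt -7->0; layout.gen -7->0; new result 0.

fold.gen now evaluates to 0.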